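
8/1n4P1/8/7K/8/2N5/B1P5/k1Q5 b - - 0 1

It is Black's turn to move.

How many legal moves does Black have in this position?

Black to move; king on a1.
In check: yes, from the white queen on c1.
Legal moves: none.
Count: 0.

0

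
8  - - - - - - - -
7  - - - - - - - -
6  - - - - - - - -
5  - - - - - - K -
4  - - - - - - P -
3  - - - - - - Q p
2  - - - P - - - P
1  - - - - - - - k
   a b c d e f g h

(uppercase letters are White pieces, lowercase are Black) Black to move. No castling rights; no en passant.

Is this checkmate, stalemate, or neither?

Black to move; black king on h1.
In check: no.
King squares — g1: attacked by Qg3; g2: attacked by Qg3; h2: attacked by Qg3.
Legal moves for Black: none.
Not in check and no legal moves → stalemate.

stalemate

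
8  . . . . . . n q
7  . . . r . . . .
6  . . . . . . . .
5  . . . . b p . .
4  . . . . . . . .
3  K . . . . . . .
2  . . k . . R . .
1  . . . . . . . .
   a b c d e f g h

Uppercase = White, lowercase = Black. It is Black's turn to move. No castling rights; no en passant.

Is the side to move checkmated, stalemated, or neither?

neither

Black to move; black king on c2.
In check: yes, from the white rook on f2.
Legal moves for Black: Kd3, Kc3, Kd1, Kc1, Kb1, Rd2.
Black is in check but has 6 legal moves → neither.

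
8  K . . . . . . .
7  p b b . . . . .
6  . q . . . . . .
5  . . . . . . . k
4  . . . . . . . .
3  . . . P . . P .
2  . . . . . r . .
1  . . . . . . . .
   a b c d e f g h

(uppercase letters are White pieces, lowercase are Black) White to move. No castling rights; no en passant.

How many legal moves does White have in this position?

0

White to move; king on a8.
In check: yes, from the black bishop on b7.
Legal moves: none.
Count: 0.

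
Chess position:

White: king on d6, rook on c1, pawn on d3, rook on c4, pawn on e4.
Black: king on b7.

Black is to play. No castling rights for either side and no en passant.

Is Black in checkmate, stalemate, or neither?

neither

Black to move; black king on b7.
In check: no.
Legal moves for Black: Kb8, Ka8, Ka7, Kb6, Ka6.
Black has 5 legal moves and is not in check → neither.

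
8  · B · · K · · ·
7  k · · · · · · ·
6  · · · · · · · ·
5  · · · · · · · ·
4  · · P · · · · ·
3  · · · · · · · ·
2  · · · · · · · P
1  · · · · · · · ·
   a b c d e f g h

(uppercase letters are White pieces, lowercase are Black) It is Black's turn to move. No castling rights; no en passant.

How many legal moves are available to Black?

5

Black to move; king on a7.
In check: yes, from the white bishop on b8.
Legal moves: Kxb8, Ka8, Kb7, Kb6, Ka6.
Count: 5.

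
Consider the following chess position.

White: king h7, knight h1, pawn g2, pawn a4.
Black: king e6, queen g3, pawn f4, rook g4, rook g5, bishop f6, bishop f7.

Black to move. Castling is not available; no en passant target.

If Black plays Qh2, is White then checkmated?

yes

After Qh2: white king on h7; in check: yes, from the black queen on h2.
King squares — g6: attacked by Rg5; h6: attacked by Qh2; g7: attacked by Rg5; g8: attacked by Rg5; h8: attacked by Qh2.
White has no legal moves → checkmate.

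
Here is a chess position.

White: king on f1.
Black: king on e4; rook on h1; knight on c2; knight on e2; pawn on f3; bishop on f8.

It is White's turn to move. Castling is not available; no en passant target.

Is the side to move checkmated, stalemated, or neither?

neither

White to move; white king on f1.
In check: yes, from the black rook on h1.
King squares — e1: attacked by Rh1; g1: attacked by Rh1; e2: attacked by Pf3; f2: available; g2: attacked by Pf3.
Legal moves for White: Kf2.
White is in check but has 1 legal move → neither.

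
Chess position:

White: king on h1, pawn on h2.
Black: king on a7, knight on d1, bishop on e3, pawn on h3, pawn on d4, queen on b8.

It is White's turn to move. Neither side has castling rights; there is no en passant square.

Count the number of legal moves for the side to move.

0

White to move; king on h1.
In check: no.
Legal moves: none.
Count: 0.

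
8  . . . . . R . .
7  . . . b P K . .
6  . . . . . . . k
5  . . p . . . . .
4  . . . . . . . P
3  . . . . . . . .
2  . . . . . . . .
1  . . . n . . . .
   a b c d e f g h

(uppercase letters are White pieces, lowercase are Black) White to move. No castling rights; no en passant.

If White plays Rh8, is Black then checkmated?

yes

After Rh8: black king on h6; in check: yes, from the white rook on h8.
King squares — g5: attacked by Ph4; h5: attacked by Rh8; g6: attacked by Kf7; g7: attacked by Kf7; h7: attacked by Rh8.
Black has no legal moves → checkmate.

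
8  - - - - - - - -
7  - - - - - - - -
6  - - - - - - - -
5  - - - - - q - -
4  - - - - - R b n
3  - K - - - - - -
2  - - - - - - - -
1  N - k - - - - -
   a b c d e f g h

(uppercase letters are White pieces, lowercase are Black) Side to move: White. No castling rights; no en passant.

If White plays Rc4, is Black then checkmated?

After Rc4: black king on c1; in check: yes, from the white rook on c4.
Black has 4 legal replies: Kd2, Kd1, Kb1, Qc2+.
In check but a legal move exists → not checkmate.

no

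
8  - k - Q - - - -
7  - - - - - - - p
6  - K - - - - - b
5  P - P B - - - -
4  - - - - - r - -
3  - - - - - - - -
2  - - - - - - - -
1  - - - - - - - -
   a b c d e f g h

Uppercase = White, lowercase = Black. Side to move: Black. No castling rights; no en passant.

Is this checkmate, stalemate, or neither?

Black to move; black king on b8.
In check: yes, from the white queen on d8.
King squares — a7: attacked by Kb6; b7: attacked by Bd5; c7: attacked by Kb6; a8: attacked by Bd5; c8: attacked by Qd8.
Legal moves for Black: none.
In check with no legal moves → checkmate.

checkmate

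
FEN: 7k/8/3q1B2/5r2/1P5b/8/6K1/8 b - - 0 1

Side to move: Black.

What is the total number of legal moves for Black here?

5

Black to move; king on h8.
In check: yes, from the white bishop on f6.
Legal moves: Kg8, Kh7, Qxf6, Rxf6, Bxf6.
Count: 5.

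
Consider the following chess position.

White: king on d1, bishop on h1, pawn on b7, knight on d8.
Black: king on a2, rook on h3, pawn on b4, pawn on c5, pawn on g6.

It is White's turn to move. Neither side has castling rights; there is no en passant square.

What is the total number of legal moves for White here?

White to move; king on d1.
In check: no.
Legal moves: Nf7, Ne6, Nc6, Bc6, Bd5+, Be4, Bf3, Bg2, Ke2, Kd2, Kc2, Ke1, Kc1, b8=Q, b8=R, b8=B, b8=N.
Count: 17.

17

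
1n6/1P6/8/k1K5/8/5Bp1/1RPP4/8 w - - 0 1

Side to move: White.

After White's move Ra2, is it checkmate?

After Ra2: black king on a5; in check: yes, from the white rook on a2.
King squares — a4: attacked by Ra2; b4: attacked by Kc5; b5: attacked by Kc5; a6: attacked by Ra2; b6: attacked by Kc5.
Black has no legal moves → checkmate.

yes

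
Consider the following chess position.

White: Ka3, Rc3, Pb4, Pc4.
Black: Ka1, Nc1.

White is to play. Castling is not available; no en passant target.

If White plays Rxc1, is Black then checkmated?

After Rxc1: black king on a1; in check: yes, from the white rook on c1.
King squares — b1: attacked by Rc1; a2: attacked by Ka3; b2: attacked by Ka3.
Black has no legal moves → checkmate.

yes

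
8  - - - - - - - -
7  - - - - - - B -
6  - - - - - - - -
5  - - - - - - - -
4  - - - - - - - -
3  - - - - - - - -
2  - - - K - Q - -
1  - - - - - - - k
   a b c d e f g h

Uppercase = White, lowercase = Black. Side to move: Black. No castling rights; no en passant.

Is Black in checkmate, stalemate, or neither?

stalemate

Black to move; black king on h1.
In check: no.
King squares — g1: attacked by Qf2; g2: attacked by Qf2; h2: attacked by Qf2.
Legal moves for Black: none.
Not in check and no legal moves → stalemate.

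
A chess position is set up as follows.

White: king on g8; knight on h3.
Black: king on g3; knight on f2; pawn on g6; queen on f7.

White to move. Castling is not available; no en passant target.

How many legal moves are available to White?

2

White to move; king on g8.
In check: yes, from the black queen on f7.
Legal moves: Kh8, Kxf7.
Count: 2.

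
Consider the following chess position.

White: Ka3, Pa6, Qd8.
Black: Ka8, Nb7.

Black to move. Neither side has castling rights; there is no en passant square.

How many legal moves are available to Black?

Black to move; king on a8.
In check: yes, from the white queen on d8.
Legal moves: Ka7, Nxd8.
Count: 2.

2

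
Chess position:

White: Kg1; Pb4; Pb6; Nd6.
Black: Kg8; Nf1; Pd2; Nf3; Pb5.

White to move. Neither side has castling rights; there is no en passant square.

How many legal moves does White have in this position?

4

White to move; king on g1.
In check: yes, from the black knight on f3.
Legal moves: Kg2, Kf2, Kh1, Kxf1.
Count: 4.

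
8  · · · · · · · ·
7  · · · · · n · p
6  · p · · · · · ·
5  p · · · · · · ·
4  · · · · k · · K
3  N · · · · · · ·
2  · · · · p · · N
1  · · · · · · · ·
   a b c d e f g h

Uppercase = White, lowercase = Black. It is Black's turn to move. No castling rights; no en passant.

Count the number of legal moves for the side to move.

21

Black to move; king on e4.
In check: no.
Legal moves: Nh8, Nd8, Nh6, Nd6, Ng5, Ne5, Kf5, Ke5, Kd5, Kf4, Kd4, Ke3, Kd3, h6, b5, a4, e1=Q+, e1=R, e1=B+, e1=N, h5.
Count: 21.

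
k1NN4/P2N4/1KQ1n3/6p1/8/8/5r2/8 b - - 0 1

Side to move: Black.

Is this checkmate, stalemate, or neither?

checkmate

Black to move; black king on a8.
In check: yes, from the white queen on c6.
King squares — a7: attacked by Kb6; b7: attacked by Kb6; b8: attacked by Pa7.
Legal moves for Black: none.
In check with no legal moves → checkmate.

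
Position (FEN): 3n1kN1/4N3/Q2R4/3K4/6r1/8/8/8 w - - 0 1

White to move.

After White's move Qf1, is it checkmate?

After Qf1: black king on f8; in check: yes, from the white queen on f1.
Black has 4 legal replies: Ke8, Kg7, Nf7, Rf4.
In check but a legal move exists → not checkmate.

no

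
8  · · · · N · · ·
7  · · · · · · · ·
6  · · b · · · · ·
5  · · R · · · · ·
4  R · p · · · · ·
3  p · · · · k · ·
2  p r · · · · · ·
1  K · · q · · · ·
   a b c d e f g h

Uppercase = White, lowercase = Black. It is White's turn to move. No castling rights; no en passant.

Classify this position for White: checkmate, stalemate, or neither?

checkmate

White to move; white king on a1.
In check: yes, from the black queen on d1.
King squares — b1: attacked by Qd1; a2: attacked by Rb2; b2: attacked by Pa3.
Legal moves for White: none.
In check with no legal moves → checkmate.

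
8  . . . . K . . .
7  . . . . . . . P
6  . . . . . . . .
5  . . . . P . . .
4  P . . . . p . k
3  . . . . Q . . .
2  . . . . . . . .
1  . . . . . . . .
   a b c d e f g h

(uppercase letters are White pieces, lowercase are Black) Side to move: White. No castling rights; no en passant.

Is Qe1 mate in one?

no

After Qe1: black king on h4; in check: yes, from the white queen on e1.
Black has 4 legal replies: Kh5, Kg5, Kg4, Kh3.
In check but a legal move exists → not checkmate.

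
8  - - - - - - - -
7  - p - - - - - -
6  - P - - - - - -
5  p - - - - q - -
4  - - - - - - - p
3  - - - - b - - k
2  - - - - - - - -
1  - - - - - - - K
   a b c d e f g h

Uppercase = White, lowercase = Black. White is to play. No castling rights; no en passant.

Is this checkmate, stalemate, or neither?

White to move; white king on h1.
In check: no.
King squares — g1: attacked by Be3; g2: attacked by Kh3; h2: attacked by Kh3.
Legal moves for White: none.
Not in check and no legal moves → stalemate.

stalemate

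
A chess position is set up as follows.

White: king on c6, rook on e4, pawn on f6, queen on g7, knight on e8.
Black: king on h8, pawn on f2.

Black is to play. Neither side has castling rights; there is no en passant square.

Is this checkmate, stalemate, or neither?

checkmate

Black to move; black king on h8.
In check: yes, from the white queen on g7.
King squares — g7: attacked by Pf6; h7: attacked by Qg7; g8: attacked by Qg7.
Legal moves for Black: none.
In check with no legal moves → checkmate.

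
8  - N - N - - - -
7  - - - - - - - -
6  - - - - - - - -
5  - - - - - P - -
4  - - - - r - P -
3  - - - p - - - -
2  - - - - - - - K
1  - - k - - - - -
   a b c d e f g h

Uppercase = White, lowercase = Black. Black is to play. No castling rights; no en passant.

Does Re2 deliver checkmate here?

After Re2: white king on h2; in check: yes, from the black rook on e2.
White has 4 legal replies: Kh3, Kg3, Kh1, Kg1.
In check but a legal move exists → not checkmate.

no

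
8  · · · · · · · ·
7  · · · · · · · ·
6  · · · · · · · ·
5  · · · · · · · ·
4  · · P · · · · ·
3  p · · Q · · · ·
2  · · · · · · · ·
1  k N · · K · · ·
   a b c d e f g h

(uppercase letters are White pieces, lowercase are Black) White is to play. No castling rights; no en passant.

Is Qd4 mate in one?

no

After Qd4: black king on a1; in check: yes, from the white queen on d4.
Black has 2 legal replies: Ka2, Kxb1.
In check but a legal move exists → not checkmate.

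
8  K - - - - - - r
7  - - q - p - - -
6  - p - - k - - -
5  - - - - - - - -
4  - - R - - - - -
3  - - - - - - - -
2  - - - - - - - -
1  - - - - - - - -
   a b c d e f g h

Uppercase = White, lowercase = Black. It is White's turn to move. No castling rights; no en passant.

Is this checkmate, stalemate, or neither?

White to move; white king on a8.
In check: yes, from the black rook on h8.
King squares — a7: attacked by Qc7; b7: attacked by Qc7; b8: attacked by Qc7.
Legal moves for White: none.
In check with no legal moves → checkmate.

checkmate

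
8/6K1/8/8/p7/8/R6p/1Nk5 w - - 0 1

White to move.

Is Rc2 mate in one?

After Rc2: black king on c1; in check: yes, from the white rook on c2.
Black has 3 legal replies: Kxc2, Kd1, Kxb1.
In check but a legal move exists → not checkmate.

no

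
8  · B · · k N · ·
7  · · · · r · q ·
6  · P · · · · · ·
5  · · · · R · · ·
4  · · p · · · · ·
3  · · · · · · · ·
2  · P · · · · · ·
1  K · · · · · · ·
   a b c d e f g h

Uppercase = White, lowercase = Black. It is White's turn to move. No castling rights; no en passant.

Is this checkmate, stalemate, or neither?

neither

White to move; white king on a1.
In check: no.
Legal moves for White include: Nh7, Nd7, Ng6, Ne6, Bc7, Ba7, Bd6, Rxe7+, Re6, Rh5, Rg5, Rf5, Rd5, Rc5, Rb5, Ra5, Re4, Re3, ... (list truncated; more exist).
White has legal moves and is not in check → neither.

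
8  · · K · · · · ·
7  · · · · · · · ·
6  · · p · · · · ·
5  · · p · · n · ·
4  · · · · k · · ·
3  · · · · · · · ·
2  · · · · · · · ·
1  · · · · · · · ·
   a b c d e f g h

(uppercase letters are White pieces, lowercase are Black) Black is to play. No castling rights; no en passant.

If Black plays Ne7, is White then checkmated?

no

After Ne7: white king on c8; in check: yes, from the black knight on e7.
White has 5 legal replies: Kd8, Kb8, Kd7, Kc7, Kb7.
In check but a legal move exists → not checkmate.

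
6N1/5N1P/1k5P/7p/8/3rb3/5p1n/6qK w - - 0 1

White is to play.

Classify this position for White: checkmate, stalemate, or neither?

checkmate

White to move; white king on h1.
In check: yes, from the black queen on g1.
King squares — g1: attacked by Pf2; g2: attacked by Qg1; h2: attacked by Qg1.
Legal moves for White: none.
In check with no legal moves → checkmate.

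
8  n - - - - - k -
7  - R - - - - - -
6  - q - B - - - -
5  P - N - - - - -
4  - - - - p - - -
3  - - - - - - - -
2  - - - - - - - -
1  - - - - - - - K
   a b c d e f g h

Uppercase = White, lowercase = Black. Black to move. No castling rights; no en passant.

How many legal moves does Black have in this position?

Black to move; king on g8.
In check: no.
Legal moves: Kh8, Nc7, Qd8, Qc7, Qxb7, Qa7, Qxd6, Qc6, Qa6, Qxc5, Qb5, Qxa5, Qb4, Qb3, Qb2, Qb1+, e3.
Count: 17.

17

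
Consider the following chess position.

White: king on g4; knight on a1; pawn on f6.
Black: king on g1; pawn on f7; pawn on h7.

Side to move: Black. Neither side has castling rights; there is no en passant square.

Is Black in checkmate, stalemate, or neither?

neither

Black to move; black king on g1.
In check: no.
Legal moves for Black: Kh2, Kg2, Kf2, Kh1, Kf1, h6, h5+.
Black has 7 legal moves and is not in check → neither.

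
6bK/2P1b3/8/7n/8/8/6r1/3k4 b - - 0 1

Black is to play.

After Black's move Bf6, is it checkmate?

yes

After Bf6: white king on h8; in check: yes, from the black bishop on f6.
King squares — g7: attacked by Rg2; h7: attacked by Bg8; g8: attacked by Rg2.
White has no legal moves → checkmate.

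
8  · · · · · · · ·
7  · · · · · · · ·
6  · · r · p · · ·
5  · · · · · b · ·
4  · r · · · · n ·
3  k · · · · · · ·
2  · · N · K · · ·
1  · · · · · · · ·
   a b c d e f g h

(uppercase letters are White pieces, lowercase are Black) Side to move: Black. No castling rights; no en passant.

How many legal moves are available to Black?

6

Black to move; king on a3.
In check: yes, from the white knight on c2.
Legal moves: Ka4, Kb3, Kb2, Ka2, Rxc2+, Bxc2.
Count: 6.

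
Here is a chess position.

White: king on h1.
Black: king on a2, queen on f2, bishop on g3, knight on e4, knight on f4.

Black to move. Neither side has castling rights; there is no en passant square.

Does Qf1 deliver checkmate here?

After Qf1: white king on h1; in check: yes, from the black queen on f1.
King squares — g1: attacked by Qf1; g2: attacked by Qf1; h2: attacked by Bg3.
White has no legal moves → checkmate.

yes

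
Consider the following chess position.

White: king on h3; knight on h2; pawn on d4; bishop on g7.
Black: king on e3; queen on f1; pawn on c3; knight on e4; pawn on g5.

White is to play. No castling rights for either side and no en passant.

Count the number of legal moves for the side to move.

White to move; king on h3.
In check: yes, from the black queen on f1.
Legal moves: Kg4, Nxf1+.
Count: 2.

2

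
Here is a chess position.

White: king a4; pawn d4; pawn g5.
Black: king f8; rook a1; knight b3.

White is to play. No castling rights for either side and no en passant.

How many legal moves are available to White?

White to move; king on a4.
In check: yes, from the black rook on a1.
Legal moves: Kb5, Kb4, Kxb3.
Count: 3.

3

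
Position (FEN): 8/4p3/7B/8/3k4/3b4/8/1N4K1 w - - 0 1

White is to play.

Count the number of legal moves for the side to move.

14

White to move; king on g1.
In check: no.
Legal moves: Bf8, Bg7+, Bg5, Bf4, Be3+, Bd2, Bc1, Kh2, Kg2, Kf2, Kh1, Nc3, Na3, Nd2.
Count: 14.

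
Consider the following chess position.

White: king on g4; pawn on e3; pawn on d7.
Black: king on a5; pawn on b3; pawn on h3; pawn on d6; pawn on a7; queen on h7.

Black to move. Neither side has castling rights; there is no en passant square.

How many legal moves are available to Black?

Black to move; king on a5.
In check: no.
Legal moves: Qh8, Qg8+, Qg7+, Qf7, Qe7, Qxd7+, Qh6, Qg6+, Qh5+, Qf5+, Qh4+, Qe4+, Qd3, Qc2, Qb1, Kb6, Ka6, Kb5, Kb4, Ka4, a6, d5, h2, b2.
Count: 24.

24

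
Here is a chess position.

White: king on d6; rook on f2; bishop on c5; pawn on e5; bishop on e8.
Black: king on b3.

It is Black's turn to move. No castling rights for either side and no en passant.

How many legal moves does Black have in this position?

2

Black to move; king on b3.
In check: no.
Legal moves: Kc4, Kc3.
Count: 2.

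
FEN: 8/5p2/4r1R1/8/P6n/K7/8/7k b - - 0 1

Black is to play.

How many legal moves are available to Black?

21

Black to move; king on h1.
In check: no.
Legal moves: Re8, Re7, Rxg6, Rf6, Rd6, Rc6, Rb6, Ra6, Re5, Re4, Re3+, Re2, Re1, Nxg6, Nf5, Nf3, Ng2, Kh2, fxg6, f6, f5.
Count: 21.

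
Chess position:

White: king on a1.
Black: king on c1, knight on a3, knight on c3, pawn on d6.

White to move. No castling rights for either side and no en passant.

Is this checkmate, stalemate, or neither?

stalemate

White to move; white king on a1.
In check: no.
King squares — b1: attacked by Kc1; a2: attacked by Nc3; b2: attacked by Kc1.
Legal moves for White: none.
Not in check and no legal moves → stalemate.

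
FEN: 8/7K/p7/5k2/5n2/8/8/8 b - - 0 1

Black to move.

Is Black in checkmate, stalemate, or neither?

Black to move; black king on f5.
In check: no.
Legal moves for Black: Kf6, Ke6, Kg5, Ke5, Kg4, Ke4, Ng6, Ne6, Nh5, Nd5, Nh3, Nd3, Ng2, Ne2, a5.
Black has 15 legal moves and is not in check → neither.

neither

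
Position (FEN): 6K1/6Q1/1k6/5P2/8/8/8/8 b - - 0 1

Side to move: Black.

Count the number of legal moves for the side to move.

Black to move; king on b6.
In check: no.
Legal moves: Kc6, Ka6, Kc5, Kb5, Ka5.
Count: 5.

5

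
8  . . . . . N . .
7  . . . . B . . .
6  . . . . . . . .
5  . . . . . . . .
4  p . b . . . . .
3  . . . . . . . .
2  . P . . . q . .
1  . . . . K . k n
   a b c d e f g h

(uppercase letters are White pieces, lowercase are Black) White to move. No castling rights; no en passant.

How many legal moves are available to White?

1

White to move; king on e1.
In check: yes, from the black queen on f2.
Legal moves: Kd1.
Count: 1.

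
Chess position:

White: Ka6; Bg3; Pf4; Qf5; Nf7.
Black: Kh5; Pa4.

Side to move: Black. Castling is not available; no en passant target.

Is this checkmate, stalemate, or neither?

checkmate

Black to move; black king on h5.
In check: yes, from the white queen on f5.
King squares — g4: attacked by Qf5; h4: attacked by Bg3; g5: attacked by Pf4; g6: attacked by Qf5; h6: attacked by Nf7.
Legal moves for Black: none.
In check with no legal moves → checkmate.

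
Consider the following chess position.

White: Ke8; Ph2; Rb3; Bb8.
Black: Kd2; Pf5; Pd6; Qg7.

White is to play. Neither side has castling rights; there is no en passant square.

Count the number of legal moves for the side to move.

White to move; king on e8.
In check: no.
Legal moves: Kd8, Bc7, Ba7, Bxd6, Rb7, Rb6, Rb5, Rb4, Rh3, Rg3, Rf3, Re3, Rd3+, Rc3, Ra3, Rb2+, Rb1, h3, h4.
Count: 19.

19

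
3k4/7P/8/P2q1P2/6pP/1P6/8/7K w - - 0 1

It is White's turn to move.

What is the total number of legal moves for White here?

2

White to move; king on h1.
In check: yes, from the black queen on d5.
Legal moves: Kh2, Kg1.
Count: 2.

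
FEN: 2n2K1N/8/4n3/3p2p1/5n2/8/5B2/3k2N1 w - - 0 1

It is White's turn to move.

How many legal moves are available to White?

White to move; king on f8.
In check: yes, from the black knight on e6.
Legal moves: Kg8, Ke8, Kf7.
Count: 3.

3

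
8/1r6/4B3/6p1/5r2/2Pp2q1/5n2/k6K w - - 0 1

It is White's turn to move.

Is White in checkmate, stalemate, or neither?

checkmate

White to move; white king on h1.
In check: yes, from the black knight on f2.
King squares — g1: attacked by Qg3; g2: attacked by Qg3; h2: attacked by Qg3.
Legal moves for White: none.
In check with no legal moves → checkmate.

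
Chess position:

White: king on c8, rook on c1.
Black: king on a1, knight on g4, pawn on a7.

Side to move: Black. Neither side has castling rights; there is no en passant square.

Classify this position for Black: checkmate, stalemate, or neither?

Black to move; black king on a1.
In check: yes, from the white rook on c1.
King squares — b1: attacked by Rc1; a2: available; b2: available.
Legal moves for Black: Kb2, Ka2.
Black is in check but has 2 legal moves → neither.

neither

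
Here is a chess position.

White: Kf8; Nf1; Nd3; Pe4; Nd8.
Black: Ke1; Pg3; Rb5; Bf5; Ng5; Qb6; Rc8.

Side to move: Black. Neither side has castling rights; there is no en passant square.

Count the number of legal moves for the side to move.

Black to move; king on e1.
In check: yes, from the white knight on d3.
Legal moves: Ke2, Kxf1, Kd1.
Count: 3.

3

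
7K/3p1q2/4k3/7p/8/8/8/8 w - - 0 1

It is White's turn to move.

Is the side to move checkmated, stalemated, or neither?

stalemate

White to move; white king on h8.
In check: no.
King squares — g7: attacked by Qf7; h7: attacked by Qf7; g8: attacked by Qf7.
Legal moves for White: none.
Not in check and no legal moves → stalemate.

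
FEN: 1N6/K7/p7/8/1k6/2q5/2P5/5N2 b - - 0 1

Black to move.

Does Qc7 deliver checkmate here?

no

After Qc7: white king on a7; in check: yes, from the black queen on c7.
White has 2 legal replies: Ka8, Kxa6.
In check but a legal move exists → not checkmate.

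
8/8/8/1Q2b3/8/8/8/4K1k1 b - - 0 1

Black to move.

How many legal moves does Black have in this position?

Black to move; king on g1.
In check: no.
Legal moves: Bh8, Bb8, Bg7, Bc7, Bf6, Bd6, Bf4, Bd4, Bg3+, Bc3+, Bh2, Bb2, Ba1, Kh2, Kg2, Kh1.
Count: 16.

16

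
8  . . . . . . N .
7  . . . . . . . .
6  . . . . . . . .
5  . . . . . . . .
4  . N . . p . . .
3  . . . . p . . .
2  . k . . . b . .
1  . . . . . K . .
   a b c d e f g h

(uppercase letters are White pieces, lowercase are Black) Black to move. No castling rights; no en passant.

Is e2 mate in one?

After e2: white king on f1; in check: yes, from the black pawn on e2.
White has 3 legal replies: Kg2, Kxf2, Kxe2.
In check but a legal move exists → not checkmate.

no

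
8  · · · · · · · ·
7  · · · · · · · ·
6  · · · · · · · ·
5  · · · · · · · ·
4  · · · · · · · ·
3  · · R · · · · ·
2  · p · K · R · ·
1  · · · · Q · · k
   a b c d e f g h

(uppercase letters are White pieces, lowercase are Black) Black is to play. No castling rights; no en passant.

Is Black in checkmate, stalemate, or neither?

Black to move; black king on h1.
In check: yes, from the white queen on e1.
King squares — g1: attacked by Qe1; g2: attacked by Rf2; h2: attacked by Rf2.
Legal moves for Black: none.
In check with no legal moves → checkmate.

checkmate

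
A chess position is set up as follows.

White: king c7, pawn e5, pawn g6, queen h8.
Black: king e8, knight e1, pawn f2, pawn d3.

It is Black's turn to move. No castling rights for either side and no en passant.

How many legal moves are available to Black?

1

Black to move; king on e8.
In check: yes, from the white queen on h8.
Legal moves: Ke7.
Count: 1.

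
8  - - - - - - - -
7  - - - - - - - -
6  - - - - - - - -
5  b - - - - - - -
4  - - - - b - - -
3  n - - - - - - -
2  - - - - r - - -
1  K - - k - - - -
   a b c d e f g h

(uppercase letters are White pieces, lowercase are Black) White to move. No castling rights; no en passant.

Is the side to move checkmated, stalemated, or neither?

White to move; white king on a1.
In check: no.
King squares — b1: attacked by Na3; a2: attacked by Re2; b2: attacked by Re2.
Legal moves for White: none.
Not in check and no legal moves → stalemate.

stalemate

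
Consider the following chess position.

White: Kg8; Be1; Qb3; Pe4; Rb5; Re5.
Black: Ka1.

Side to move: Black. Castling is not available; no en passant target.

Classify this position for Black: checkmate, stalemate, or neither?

Black to move; black king on a1.
In check: no.
King squares — b1: attacked by Qb3; a2: attacked by Qb3; b2: attacked by Qb3.
Legal moves for Black: none.
Not in check and no legal moves → stalemate.

stalemate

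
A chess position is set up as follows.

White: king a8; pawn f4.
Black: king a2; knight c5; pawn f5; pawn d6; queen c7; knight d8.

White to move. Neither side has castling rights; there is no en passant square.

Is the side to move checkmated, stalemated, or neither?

stalemate

White to move; white king on a8.
In check: no.
King squares — a7: attacked by Qc7; b7: attacked by Nc5; b8: attacked by Qc7.
Legal moves for White: none.
Not in check and no legal moves → stalemate.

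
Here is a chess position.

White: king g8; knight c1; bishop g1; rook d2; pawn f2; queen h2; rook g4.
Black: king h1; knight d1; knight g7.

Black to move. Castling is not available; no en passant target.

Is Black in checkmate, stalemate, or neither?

checkmate

Black to move; black king on h1.
In check: yes, from the white queen on h2.
King squares — g1: attacked by Qh2; g2: attacked by Qh2; h2: attacked by Bg1.
Legal moves for Black: none.
In check with no legal moves → checkmate.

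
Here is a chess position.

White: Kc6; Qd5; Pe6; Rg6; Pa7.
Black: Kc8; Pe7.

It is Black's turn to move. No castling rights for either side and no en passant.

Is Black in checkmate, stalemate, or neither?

Black to move; black king on c8.
In check: no.
King squares — b7: attacked by Kc6; c7: attacked by Kc6; d7: attacked by Qd5; b8: attacked by Pa7; d8: attacked by Qd5.
Legal moves for Black: none.
Not in check and no legal moves → stalemate.

stalemate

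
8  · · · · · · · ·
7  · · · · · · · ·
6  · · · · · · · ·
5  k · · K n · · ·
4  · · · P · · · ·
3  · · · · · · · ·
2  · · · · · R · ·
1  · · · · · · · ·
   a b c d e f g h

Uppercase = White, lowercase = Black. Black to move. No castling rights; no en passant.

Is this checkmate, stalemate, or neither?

Black to move; black king on a5.
In check: no.
Legal moves for Black: Nf7, Nd7, Ng6, Nc6, Ng4, Nc4, Nf3, Nd3, Kb6, Ka6, Kb5, Kb4, Ka4.
Black has 13 legal moves and is not in check → neither.

neither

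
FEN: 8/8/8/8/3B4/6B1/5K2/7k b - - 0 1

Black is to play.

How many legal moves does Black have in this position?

0

Black to move; king on h1.
In check: no.
Legal moves: none.
Count: 0.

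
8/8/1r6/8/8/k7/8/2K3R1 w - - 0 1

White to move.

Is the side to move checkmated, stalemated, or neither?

neither

White to move; white king on c1.
In check: no.
Legal moves for White: Rg8, Rg7, Rg6, Rg5, Rg4, Rg3+, Rg2, Rh1, Rf1, Re1, Rd1, Kd2, Kc2, Kd1.
White has 14 legal moves and is not in check → neither.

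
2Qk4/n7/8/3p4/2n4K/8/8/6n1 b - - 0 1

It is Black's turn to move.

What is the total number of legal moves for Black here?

3

Black to move; king on d8.
In check: yes, from the white queen on c8.
Legal moves: Kxc8, Ke7, Nxc8.
Count: 3.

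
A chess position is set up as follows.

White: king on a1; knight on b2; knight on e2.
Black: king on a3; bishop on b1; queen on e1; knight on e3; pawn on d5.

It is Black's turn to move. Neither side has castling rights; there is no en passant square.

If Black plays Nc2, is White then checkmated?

yes

After Nc2: white king on a1; in check: yes, from the black knight on c2.
King squares — b1: attacked by Qe1; a2: attacked by Bb1; b2: own knight.
White has no legal moves → checkmate.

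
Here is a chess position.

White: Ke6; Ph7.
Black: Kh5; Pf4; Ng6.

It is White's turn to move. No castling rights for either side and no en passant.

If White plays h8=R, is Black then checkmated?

After h8=R: black king on h5; in check: yes, from the white rook on h8.
Black has 3 legal replies: Kg5, Kg4, Nxh8.
In check but a legal move exists → not checkmate.

no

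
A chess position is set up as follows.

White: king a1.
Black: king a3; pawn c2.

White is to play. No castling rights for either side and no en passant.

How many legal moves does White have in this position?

White to move; king on a1.
In check: no.
Legal moves: none.
Count: 0.

0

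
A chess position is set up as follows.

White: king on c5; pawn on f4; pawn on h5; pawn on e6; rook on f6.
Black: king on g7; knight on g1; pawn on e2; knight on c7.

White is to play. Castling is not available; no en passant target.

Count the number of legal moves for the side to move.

White to move; king on c5.
In check: no.
Legal moves: Rf8, Rf7+, Rh6, Rg6+, Rf5, Kd6, Kc6, Kb6, Kd4, Kc4, Kb4, e7, h6+, f5.
Count: 14.

14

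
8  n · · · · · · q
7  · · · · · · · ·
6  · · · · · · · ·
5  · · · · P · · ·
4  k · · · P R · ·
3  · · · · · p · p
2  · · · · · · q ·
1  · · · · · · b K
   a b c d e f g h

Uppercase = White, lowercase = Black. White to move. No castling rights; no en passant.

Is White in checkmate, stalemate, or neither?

White to move; white king on h1.
In check: yes, from the black queen on g2.
King squares — g1: attacked by Qg2; g2: attacked by Pf3; h2: attacked by Bg1.
Legal moves for White: none.
In check with no legal moves → checkmate.

checkmate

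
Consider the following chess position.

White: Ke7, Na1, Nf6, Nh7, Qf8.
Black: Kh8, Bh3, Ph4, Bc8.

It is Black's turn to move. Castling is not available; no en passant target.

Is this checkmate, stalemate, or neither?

Black to move; black king on h8.
In check: yes, from the white queen on f8.
King squares — g7: attacked by Qf8; h7: attacked by Nf6; g8: attacked by Nf6.
Legal moves for Black: none.
In check with no legal moves → checkmate.

checkmate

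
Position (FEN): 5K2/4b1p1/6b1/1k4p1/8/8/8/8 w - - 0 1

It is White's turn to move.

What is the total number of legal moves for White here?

White to move; king on f8.
In check: yes, from the black bishop on e7.
Legal moves: Kg8, Kxg7, Kxe7.
Count: 3.

3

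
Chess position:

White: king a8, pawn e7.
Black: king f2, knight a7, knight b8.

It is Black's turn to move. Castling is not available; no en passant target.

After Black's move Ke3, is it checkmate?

no

After Ke3: white king on a8; in check: no.
White is not in check, so this cannot be checkmate.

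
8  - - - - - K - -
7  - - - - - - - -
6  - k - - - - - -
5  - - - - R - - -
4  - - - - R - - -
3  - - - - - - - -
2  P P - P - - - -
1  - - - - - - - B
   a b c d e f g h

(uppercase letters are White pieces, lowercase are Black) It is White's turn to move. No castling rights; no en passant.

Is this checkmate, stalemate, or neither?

neither

White to move; white king on f8.
In check: no.
Legal moves for White include: Kg8, Ke8, Kg7, Kf7, Ke7, Re8, Re7, Re6+, Rh5, Rg5, Rf5, Rd5, Rc5, Rb5+, Ra5, Rh4, Rg4, Rf4, ... (list truncated; more exist).
White has legal moves and is not in check → neither.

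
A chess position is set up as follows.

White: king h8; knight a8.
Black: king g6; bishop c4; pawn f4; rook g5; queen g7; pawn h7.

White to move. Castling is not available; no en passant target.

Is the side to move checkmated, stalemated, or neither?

White to move; white king on h8.
In check: yes, from the black queen on g7.
King squares — g7: attacked by Kg6; h7: attacked by Kg6; g8: attacked by Bc4.
Legal moves for White: none.
In check with no legal moves → checkmate.

checkmate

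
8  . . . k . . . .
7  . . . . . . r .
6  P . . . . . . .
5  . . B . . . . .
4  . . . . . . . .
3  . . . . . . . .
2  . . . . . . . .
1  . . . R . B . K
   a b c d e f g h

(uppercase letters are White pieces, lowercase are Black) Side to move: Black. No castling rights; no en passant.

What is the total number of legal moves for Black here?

Black to move; king on d8.
In check: yes, from the white rook on d1.
Legal moves: Ke8, Kc8, Kc7, Rd7.
Count: 4.

4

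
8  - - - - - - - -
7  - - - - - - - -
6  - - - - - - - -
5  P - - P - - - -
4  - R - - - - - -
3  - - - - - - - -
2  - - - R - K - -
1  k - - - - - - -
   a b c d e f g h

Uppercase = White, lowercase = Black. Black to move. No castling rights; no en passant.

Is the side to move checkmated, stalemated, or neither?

Black to move; black king on a1.
In check: no.
King squares — b1: attacked by Rb4; a2: attacked by Rd2; b2: attacked by Rd2.
Legal moves for Black: none.
Not in check and no legal moves → stalemate.

stalemate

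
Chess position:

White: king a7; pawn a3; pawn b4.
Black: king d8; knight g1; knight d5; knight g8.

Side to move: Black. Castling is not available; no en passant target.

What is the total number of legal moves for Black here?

Black to move; king on d8.
In check: no.
Legal moves: Nge7, Nh6, Ngf6, Ke8, Kc8, Ke7, Kd7, Kc7, Nde7, Nc7, Ndf6, Nb6, Nf4, Nxb4, Ne3, Nc3, Nh3, Nf3, Ne2.
Count: 19.

19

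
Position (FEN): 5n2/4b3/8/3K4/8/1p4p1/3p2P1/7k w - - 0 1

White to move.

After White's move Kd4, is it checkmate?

After Kd4: black king on h1; in check: no.
Black is not in check, so this cannot be checkmate.

no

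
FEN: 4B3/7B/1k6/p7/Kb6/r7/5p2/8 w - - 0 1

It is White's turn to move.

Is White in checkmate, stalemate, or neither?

checkmate

White to move; white king on a4.
In check: yes, from the black rook on a3.
King squares — a3: attacked by Bb4; b3: attacked by Ra3; b4: attacked by Pa5; a5: attacked by Ra3; b5: attacked by Kb6.
Legal moves for White: none.
In check with no legal moves → checkmate.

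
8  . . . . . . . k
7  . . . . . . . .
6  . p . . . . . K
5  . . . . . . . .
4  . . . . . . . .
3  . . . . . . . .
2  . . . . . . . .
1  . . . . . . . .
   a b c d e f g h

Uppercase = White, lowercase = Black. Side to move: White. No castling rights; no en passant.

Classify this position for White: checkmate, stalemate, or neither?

neither

White to move; white king on h6.
In check: no.
Legal moves for White: Kg6, Kh5, Kg5.
White has 3 legal moves and is not in check → neither.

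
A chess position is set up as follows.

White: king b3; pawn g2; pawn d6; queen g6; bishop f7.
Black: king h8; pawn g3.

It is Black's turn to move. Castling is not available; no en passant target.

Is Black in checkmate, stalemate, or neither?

stalemate

Black to move; black king on h8.
In check: no.
King squares — g7: attacked by Qg6; h7: attacked by Qg6; g8: attacked by Qg6.
Legal moves for Black: none.
Not in check and no legal moves → stalemate.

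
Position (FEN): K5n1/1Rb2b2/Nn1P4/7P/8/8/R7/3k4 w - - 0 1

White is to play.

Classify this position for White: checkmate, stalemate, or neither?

neither

White to move; white king on a8.
In check: yes, from the black knight on b6.
King squares — a7: available; b7: own rook; b8: attacked by Bc7.
Legal moves for White: Ka7, Rxb6.
White is in check but has 2 legal moves → neither.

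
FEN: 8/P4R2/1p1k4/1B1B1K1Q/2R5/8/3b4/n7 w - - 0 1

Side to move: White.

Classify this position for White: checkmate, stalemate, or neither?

neither

White to move; white king on f5.
In check: no.
Legal moves for White include: Rf8, Rh7, Rg7, Re7, Rd7#, Rfc7, Rb7, Rf6+, Qh8, Qh7, Qh6+, Qg6+, Qg5, Qh4, Qg4, Qh3, Qf3, Qh2+, ... (list truncated; more exist).
White has legal moves and is not in check → neither.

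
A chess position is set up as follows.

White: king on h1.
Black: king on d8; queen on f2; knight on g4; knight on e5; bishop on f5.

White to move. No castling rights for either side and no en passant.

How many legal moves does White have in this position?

White to move; king on h1.
In check: no.
Legal moves: none.
Count: 0.

0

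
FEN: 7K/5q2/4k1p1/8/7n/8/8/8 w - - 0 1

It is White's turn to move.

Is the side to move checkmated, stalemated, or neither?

stalemate

White to move; white king on h8.
In check: no.
King squares — g7: attacked by Qf7; h7: attacked by Qf7; g8: attacked by Qf7.
Legal moves for White: none.
Not in check and no legal moves → stalemate.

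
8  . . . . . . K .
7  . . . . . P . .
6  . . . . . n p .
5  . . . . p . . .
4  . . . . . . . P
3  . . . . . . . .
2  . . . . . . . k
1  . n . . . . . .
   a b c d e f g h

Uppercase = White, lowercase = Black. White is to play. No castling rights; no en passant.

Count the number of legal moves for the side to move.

White to move; king on g8.
In check: yes, from the black knight on f6.
Legal moves: Kh8, Kf8, Kg7.
Count: 3.

3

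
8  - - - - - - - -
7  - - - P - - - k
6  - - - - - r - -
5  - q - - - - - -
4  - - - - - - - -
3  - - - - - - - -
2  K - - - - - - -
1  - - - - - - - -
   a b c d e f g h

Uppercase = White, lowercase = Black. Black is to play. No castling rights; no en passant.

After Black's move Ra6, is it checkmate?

yes

After Ra6: white king on a2; in check: yes, from the black rook on a6.
King squares — a1: attacked by Ra6; b1: attacked by Qb5; b2: attacked by Qb5; a3: attacked by Ra6; b3: attacked by Qb5.
White has no legal moves → checkmate.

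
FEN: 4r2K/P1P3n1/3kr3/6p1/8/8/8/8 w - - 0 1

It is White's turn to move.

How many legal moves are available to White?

2

White to move; king on h8.
In check: yes, from the black rook on e8.
Legal moves: Kh7, Kxg7.
Count: 2.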